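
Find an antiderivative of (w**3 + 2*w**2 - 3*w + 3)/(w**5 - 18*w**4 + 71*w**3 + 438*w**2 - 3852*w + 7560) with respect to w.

Factor the denominator: (w - 7)*(w - 6)**2*(w - 5)*(w + 6).
Partial-fraction decomposition: -41/(6864*(w + 6)) - 163/(22*(w - 5)) - 425/(48*(w - 6)) - 91/(4*(w - 6)**2) + 423/(26*(w - 7)).
Integrate each term; A/(w−a) gives A·log|w−a|; A/(w−a)² gives −A/(w−a).

423*log(w - 7)/26 - 425*log(w - 6)/48 - 163*log(w - 5)/22 - 41*log(w + 6)/6864 + 91/(4*w - 24) + C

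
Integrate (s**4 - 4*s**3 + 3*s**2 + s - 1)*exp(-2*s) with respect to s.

(-2*s**4 + 4*s**3 - 2*s + 1)*exp(-2*s)/4 + C

Use integration by parts with u = s**4 - 4*s**3 + 3*s**2 + s - 1, dv = exp(-2*s) ds, so v = -exp(-2*s)/2.
Apply parts 4 times (tabular method): alternate signs, differentiate u down to 0, integrate dv up.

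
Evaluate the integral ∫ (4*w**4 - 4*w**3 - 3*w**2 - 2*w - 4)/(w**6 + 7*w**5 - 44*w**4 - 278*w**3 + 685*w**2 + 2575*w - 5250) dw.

637*log(w - 5)/2400 - 179*log(w - 3)/1280 + 4*log(w - 2)/441 + 744607*log(w + 5)/313600 - 3613*log(w + 7)/1440 + 2931/(1120*w + 5600) + C

Factor the denominator: (w - 5)*(w - 3)*(w - 2)*(w + 5)**2*(w + 7).
Partial-fraction decomposition: -3613/(1440*(w + 7)) + 744607/(313600*(w + 5)) - 2931/(1120*(w + 5)**2) + 4/(441*(w - 2)) - 179/(1280*(w - 3)) + 637/(2400*(w - 5)).
Integrate each term; A/(w−a) gives A·log|w−a|; A/(w−a)² gives −A/(w−a).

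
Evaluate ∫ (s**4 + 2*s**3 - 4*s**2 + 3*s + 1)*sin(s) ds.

Use integration by parts with u = s**4 + 2*s**3 - 4*s**2 + 3*s + 1, dv = sin(s) ds, so v = -cos(s).
Apply parts 4 times (tabular method): alternate signs, differentiate u down to 0, integrate dv up.

-s**4*cos(s) + 4*s**3*sin(s) - 2*s**3*cos(s) + 6*s**2*sin(s) + 16*s**2*cos(s) - 32*s*sin(s) + 9*s*cos(s) - 9*sin(s) - 33*cos(s) + C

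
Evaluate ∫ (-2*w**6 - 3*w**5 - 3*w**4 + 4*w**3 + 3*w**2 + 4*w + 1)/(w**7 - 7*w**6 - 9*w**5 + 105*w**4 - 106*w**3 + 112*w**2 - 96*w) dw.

-log(w)/96 - 119531*log(w - 6)/22200 + 11711*log(w - 4)/3264 + 2*log(w - 1)/75 - 6111*log(w + 4)/27200 + 3*log(w**2 + 1)/1258 + 18*atan(w)/629 + C

Factor the denominator: w*(w - 6)*(w - 4)*(w - 1)*(w + 4)*(w**2 + 1).
Partial-fraction decomposition: 3*(w + 6)/(629*(w**2 + 1)) - 6111/(27200*(w + 4)) + 2/(75*(w - 1)) + 11711/(3264*(w - 4)) - 119531/(22200*(w - 6)) - 1/(96*w).
Integrate each term; A/(w−a) gives A·log|w−a|; the (Bw+D)/(w²+p²) term gives a log and an atan.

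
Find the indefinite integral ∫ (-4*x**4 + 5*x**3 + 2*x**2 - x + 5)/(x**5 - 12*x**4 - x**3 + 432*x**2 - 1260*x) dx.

Factor the denominator: x*(x - 7)*(x - 6)*(x - 5)*(x + 6).
Partial-fraction decomposition: -6181/(10296*(x + 6)) - 365/(22*(x - 5)) + 4033/(72*(x - 6)) - 7793/(182*(x - 7)) - 1/(252*x).
Integrate each term: A/(x−a) contributes A·log|x−a|.

-log(x)/252 - 7793*log(x - 7)/182 + 4033*log(x - 6)/72 - 365*log(x - 5)/22 - 6181*log(x + 6)/10296 + C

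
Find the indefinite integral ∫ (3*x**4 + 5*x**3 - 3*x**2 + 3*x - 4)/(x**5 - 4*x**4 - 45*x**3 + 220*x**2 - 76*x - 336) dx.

2437*log(x - 6)/364 - 262*log(x - 4)/55 + 13*log(x - 2)/36 + 2*log(x + 1)/105 + 886*log(x + 7)/1287 + C

Factor the denominator: (x - 6)*(x - 4)*(x - 2)*(x + 1)*(x + 7).
Partial-fraction decomposition: 886/(1287*(x + 7)) + 2/(105*(x + 1)) + 13/(36*(x - 2)) - 262/(55*(x - 4)) + 2437/(364*(x - 6)).
Integrate each term: A/(x−a) contributes A·log|x−a|.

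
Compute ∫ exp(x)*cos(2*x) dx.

2*exp(x)*sin(2*x)/5 + exp(x)*cos(2*x)/5 + C

Let I denote the integral. Integrate by parts with u = cos(2*x), dv = exp(x) dx, so v = exp(x): I = exp(x)*cos(2*x) + 2·∫ exp(x)*sin(2*x) dx.
Apply parts again with u = sin(2*x), dv = exp(x) dx: ∫ exp(x)*sin(2*x) dx = exp(x)*sin(2*x) − 2·I. Substituting back brings back I: I = 2*exp(x)*sin(2*x) + exp(x)*cos(2*x) − 4·I.
Solving for I: (1 + 4)·I equals the remaining terms, so I = (1/5)·(2*exp(x)*sin(2*x) + exp(x)*cos(2*x)).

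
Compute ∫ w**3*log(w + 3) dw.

w**4*log(w + 3)/4 - w**4/16 + w**3/4 - 9*w**2/8 + 27*w/4 - 81*log(w + 3)/4 + C

Use integration by parts with u = log(w + 3), dv = w**3 dw.
Then du = 1/(w + 3) dw and v = w**4/4.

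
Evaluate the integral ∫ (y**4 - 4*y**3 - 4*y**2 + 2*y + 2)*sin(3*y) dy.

-y**4*cos(3*y)/3 + 4*y**3*sin(3*y)/9 + 4*y**3*cos(3*y)/3 - 4*y**2*sin(3*y)/3 + 16*y**2*cos(3*y)/9 - 32*y*sin(3*y)/27 - 14*y*cos(3*y)/9 + 14*sin(3*y)/27 - 86*cos(3*y)/81 + C

Use integration by parts with u = y**4 - 4*y**3 - 4*y**2 + 2*y + 2, dv = sin(3*y) dy, so v = -cos(3*y)/3.
Apply parts 4 times (tabular method): alternate signs, differentiate u down to 0, integrate dv up.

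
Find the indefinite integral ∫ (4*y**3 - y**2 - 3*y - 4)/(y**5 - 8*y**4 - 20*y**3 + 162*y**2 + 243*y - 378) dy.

649*log(y - 7)/300 - 806*log(y - 6)/405 - log(y - 1)/120 - 2671*log(y + 3)/16200 - 14/(45*y + 135) + C

Factor the denominator: (y - 7)*(y - 6)*(y - 1)*(y + 3)**2.
Partial-fraction decomposition: -2671/(16200*(y + 3)) + 14/(45*(y + 3)**2) - 1/(120*(y - 1)) - 806/(405*(y - 6)) + 649/(300*(y - 7)).
Integrate each term; A/(y−a) gives A·log|y−a|; A/(y−a)² gives −A/(y−a).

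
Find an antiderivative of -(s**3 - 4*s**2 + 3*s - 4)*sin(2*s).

s**3*cos(2*s)/2 - 3*s**2*sin(2*s)/4 - 2*s**2*cos(2*s) + 2*s*sin(2*s) + 3*s*cos(2*s)/4 - 3*sin(2*s)/8 - cos(2*s) + C

Use integration by parts with u = s**3 - 4*s**2 + 3*s - 4, dv = -sin(2*s) ds, so v = cos(2*s)/2.
Apply parts 3 times (tabular method): alternate signs, differentiate u down to 0, integrate dv up.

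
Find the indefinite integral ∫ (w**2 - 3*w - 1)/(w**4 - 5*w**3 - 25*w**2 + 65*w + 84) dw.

Factor the denominator: (w - 7)*(w - 3)*(w + 1)*(w + 4).
Partial-fraction decomposition: -9/(77*(w + 4)) + 1/(32*(w + 1)) + 1/(112*(w - 3)) + 27/(352*(w - 7)).
Integrate each term: A/(w−a) contributes A·log|w−a|.

27*log(w - 7)/352 + log(w - 3)/112 + log(w + 1)/32 - 9*log(w + 4)/77 + C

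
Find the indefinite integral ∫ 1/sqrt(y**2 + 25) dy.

Substitute y = 5·tan(θ), so dy = 5·sec(θ)^2 dθ and the radical becomes sqrt(y**2 + 25) = 5·sec(θ) by the Pythagorean identity.
Integrate the resulting trig expression in θ, then back-substitute tan(θ) = y/5, sec(θ) = sqrt(y**2 + 25)/5 (absorbing any constant into C).

log(y + sqrt(y**2 + 25)) + C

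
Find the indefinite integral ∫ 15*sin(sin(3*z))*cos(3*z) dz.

-5*cos(sin(3*z)) + C

Let u = sin(3*z), so du = (3*cos(3*z)) dz.
Rewriting, the integral becomes 5·∫ sin(u) du = 5·-cos(u).
Substituting back, u = sin(3*z).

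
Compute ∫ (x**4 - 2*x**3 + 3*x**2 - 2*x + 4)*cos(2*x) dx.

Use integration by parts with u = x**4 - 2*x**3 + 3*x**2 - 2*x + 4, dv = cos(2*x) dx, so v = sin(2*x)/2.
Apply parts 4 times (tabular method): alternate signs, differentiate u down to 0, integrate dv up.

x**4*sin(2*x)/2 - x**3*sin(2*x) + x**3*cos(2*x) - 3*x**2*cos(2*x)/2 + x*sin(2*x)/2 + 2*sin(2*x) + cos(2*x)/4 + C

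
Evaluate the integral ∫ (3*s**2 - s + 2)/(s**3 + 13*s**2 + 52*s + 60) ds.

4*log(s + 2)/3 - 82*log(s + 5)/3 + 29*log(s + 6) + C

Factor the denominator: (s + 2)*(s + 5)*(s + 6).
Partial-fraction decomposition: 29/(s + 6) - 82/(3*(s + 5)) + 4/(3*(s + 2)).
Integrate each term: A/(s−a) contributes A·log|s−a|.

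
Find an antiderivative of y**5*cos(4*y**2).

y**4*sin(4*y**2)/8 + y**2*cos(4*y**2)/16 - sin(4*y**2)/64 + C

Let u = y², du = 2y dy; rewrite as (1/2)∫ u^2·cos(4u) du.
Now integrate by parts 2 times.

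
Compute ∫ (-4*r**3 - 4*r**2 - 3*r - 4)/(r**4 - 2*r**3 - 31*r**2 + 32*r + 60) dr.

Factor the denominator: (r - 6)*(r - 2)*(r + 1)*(r + 5).
Partial-fraction decomposition: -411/(308*(r + 5)) - 1/(84*(r + 1)) + 29/(42*(r - 2)) - 515/(154*(r - 6)).
Integrate each term: A/(r−a) contributes A·log|r−a|.

-515*log(r - 6)/154 + 29*log(r - 2)/42 - log(r + 1)/84 - 411*log(r + 5)/308 + C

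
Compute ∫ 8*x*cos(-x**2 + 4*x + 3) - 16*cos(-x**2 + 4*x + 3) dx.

Let u = x**2 - 4*x - 3, so du = (2*x - 4) dx.
Rewriting, the integral becomes 4·∫ cos(u) du = 4·sin(u).
Substituting back, u = x**2 - 4*x - 3.

-4*sin(-x**2 + 4*x + 3) + C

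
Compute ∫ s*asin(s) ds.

s**2*asin(s)/2 + s*sqrt(-s**2 + 1)/4 - asin(s)/4 + C

Use integration by parts with u = arcsin(s), dv = s ds.
Then du = 1/sqrt(-s**2 + 1) ds.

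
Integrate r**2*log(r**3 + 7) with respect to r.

r**3*log(r**3 + 7)/3 - r**3/3 + 7*log(r**3 + 7)/3 + C

Let u = r**3 + 7, so du = (3*r**2) dr.
The integral becomes (1/3)·∫ log(u) du; integrate by parts with u′=log(u), dv′=du.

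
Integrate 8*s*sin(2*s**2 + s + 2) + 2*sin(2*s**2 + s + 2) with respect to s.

-2*cos(2*s**2 + s + 2) + C

Let u = 2*s**2 + s + 2, so du = (4*s + 1) ds.
Rewriting, the integral becomes 2·∫ sin(u) du = 2·-cos(u).
Substituting back, u = 2*s**2 + s + 2.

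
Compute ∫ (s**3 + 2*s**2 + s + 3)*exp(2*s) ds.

(4*s**3 + 2*s**2 + 2*s + 11)*exp(2*s)/8 + C

Use integration by parts with u = s**3 + 2*s**2 + s + 3, dv = exp(2*s) ds, so v = exp(2*s)/2.
Apply parts 3 times (tabular method): alternate signs, differentiate u down to 0, integrate dv up.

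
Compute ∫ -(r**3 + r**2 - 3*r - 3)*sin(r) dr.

Use integration by parts with u = r**3 + r**2 - 3*r - 3, dv = -sin(r) dr, so v = cos(r).
Apply parts 3 times (tabular method): alternate signs, differentiate u down to 0, integrate dv up.

r**3*cos(r) - 3*r**2*sin(r) + r**2*cos(r) - 2*r*sin(r) - 9*r*cos(r) + 9*sin(r) - 5*cos(r) + C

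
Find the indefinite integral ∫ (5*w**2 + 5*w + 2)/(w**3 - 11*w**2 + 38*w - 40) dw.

Factor the denominator: (w - 5)*(w - 4)*(w - 2).
Partial-fraction decomposition: 16/(3*(w - 2)) - 51/(w - 4) + 152/(3*(w - 5)).
Integrate each term: A/(w−a) contributes A·log|w−a|.

152*log(w - 5)/3 - 51*log(w - 4) + 16*log(w - 2)/3 + C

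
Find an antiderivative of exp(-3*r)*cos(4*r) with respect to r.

4*exp(-3*r)*sin(4*r)/25 - 3*exp(-3*r)*cos(4*r)/25 + C

Let I denote the integral. Integrate by parts with u = cos(4*r), dv = exp(-3*r) dr, so v = -exp(-3*r)/3: I = -exp(-3*r)*cos(4*r)/3 − (4/3)·∫ exp(-3*r)*sin(4*r) dr.
Apply parts again with u = sin(4*r), dv = exp(-3*r) dr: ∫ exp(-3*r)*sin(4*r) dr = -exp(-3*r)*sin(4*r)/3 + (4/3)·I. Substituting back brings back I: I = 4*exp(-3*r)*sin(4*r)/9 - exp(-3*r)*cos(4*r)/3 − (16/9)·I.
Solving for I: (1 + 16/9)·I equals the remaining terms, so I = (9/25)·(4*exp(-3*r)*sin(4*r)/9 - exp(-3*r)*cos(4*r)/3).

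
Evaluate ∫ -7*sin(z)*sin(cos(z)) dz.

Let u = cos(z), so du = (-sin(z)) dz.
Rewriting, the integral becomes 7·∫ sin(u) du = 7·-cos(u).
Substituting back, u = cos(z).

-7*cos(cos(z)) + C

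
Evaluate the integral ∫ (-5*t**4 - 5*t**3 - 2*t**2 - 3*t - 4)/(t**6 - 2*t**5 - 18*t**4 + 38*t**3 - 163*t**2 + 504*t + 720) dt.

-112259*log(t - 4)/253125 - 3*log(t + 1)/1000 + 2539*log(t + 5)/11016 + 22951*log(t**2 + 9)/212500 - 32498*atan(t/3)/159375 + 1648/(1125*t - 4500) + C

Factor the denominator: (t - 4)**2*(t + 1)*(t + 5)*(t**2 + 9).
Partial-fraction decomposition: (22951*t - 64996)/(106250*(t**2 + 9)) + 2539/(11016*(t + 5)) - 3/(1000*(t + 1)) - 112259/(253125*(t - 4)) - 1648/(1125*(t - 4)**2).
Integrate each term; A/(t−a) gives A·log|t−a|; the (Bt+D)/(t²+p²) term gives a log and an atan.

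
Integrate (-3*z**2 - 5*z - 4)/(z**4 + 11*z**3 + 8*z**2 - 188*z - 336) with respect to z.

Factor the denominator: (z - 4)*(z + 2)*(z + 6)*(z + 7).
Partial-fraction decomposition: 116/(55*(z + 7)) - 41/(20*(z + 6)) + 1/(20*(z + 2)) - 6/(55*(z - 4)).
Integrate each term: A/(z−a) contributes A·log|z−a|.

-6*log(z - 4)/55 + log(z + 2)/20 - 41*log(z + 6)/20 + 116*log(z + 7)/55 + C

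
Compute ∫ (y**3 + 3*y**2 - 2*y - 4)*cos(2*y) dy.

y**3*sin(2*y)/2 + 3*y**2*sin(2*y)/2 + 3*y**2*cos(2*y)/4 - 7*y*sin(2*y)/4 + 3*y*cos(2*y)/2 - 11*sin(2*y)/4 - 7*cos(2*y)/8 + C

Use integration by parts with u = y**3 + 3*y**2 - 2*y - 4, dv = cos(2*y) dy, so v = sin(2*y)/2.
Apply parts 3 times (tabular method): alternate signs, differentiate u down to 0, integrate dv up.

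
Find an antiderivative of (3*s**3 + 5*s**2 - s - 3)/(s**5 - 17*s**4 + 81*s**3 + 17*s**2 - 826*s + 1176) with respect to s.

-2179*log(s - 7)/1125 + 265*log(s - 4)/126 - 39*log(s - 2)/250 - 9*log(s + 3)/875 - 632/(75*s - 525) + C

Factor the denominator: (s - 7)**2*(s - 4)*(s - 2)*(s + 3).
Partial-fraction decomposition: -9/(875*(s + 3)) - 39/(250*(s - 2)) + 265/(126*(s - 4)) - 2179/(1125*(s - 7)) + 632/(75*(s - 7)**2).
Integrate each term; A/(s−a) gives A·log|s−a|; A/(s−a)² gives −A/(s−a).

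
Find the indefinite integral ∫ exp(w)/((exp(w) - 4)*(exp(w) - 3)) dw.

Let u = e^w, du = e^w dw.
The integral becomes ∫ du/((u-4)(u-3)); decompose into partial fractions.

log(exp(w) - 4) - log(exp(w) - 3) + C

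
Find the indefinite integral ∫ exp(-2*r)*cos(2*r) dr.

Let I denote the integral. Integrate by parts with u = cos(2*r), dv = exp(-2*r) dr, so v = -exp(-2*r)/2: I = -exp(-2*r)*cos(2*r)/2 − ∫ exp(-2*r)*sin(2*r) dr.
Apply parts again with u = sin(2*r), dv = exp(-2*r) dr: ∫ exp(-2*r)*sin(2*r) dr = -exp(-2*r)*sin(2*r)/2 + I. Substituting back brings back I: I = exp(-2*r)*sin(2*r)/2 - exp(-2*r)*cos(2*r)/2 − I.
Solving for I: (1 + 1)·I equals the remaining terms, so I = (1/2)·(exp(-2*r)*sin(2*r)/2 - exp(-2*r)*cos(2*r)/2).

exp(-2*r)*sin(2*r)/4 - exp(-2*r)*cos(2*r)/4 + C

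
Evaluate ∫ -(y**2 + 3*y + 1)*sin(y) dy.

Use integration by parts with u = y**2 + 3*y + 1, dv = -sin(y) dy, so v = cos(y).
Apply parts 2 times (tabular method): alternate signs, differentiate u down to 0, integrate dv up.

y**2*cos(y) - 2*y*sin(y) + 3*y*cos(y) - 3*sin(y) - cos(y) + C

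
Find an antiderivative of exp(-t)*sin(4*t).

-exp(-t)*sin(4*t)/17 - 4*exp(-t)*cos(4*t)/17 + C

Let I denote the integral. Integrate by parts with u = sin(4*t), dv = exp(-t) dt, so v = -exp(-t): I = -exp(-t)*sin(4*t) + 4·∫ exp(-t)*cos(4*t) dt.
Apply parts again with u = cos(4*t), dv = exp(-t) dt: ∫ exp(-t)*cos(4*t) dt = -exp(-t)*cos(4*t) − 4·I. Substituting back brings back I: I = -exp(-t)*sin(4*t) - 4*exp(-t)*cos(4*t) − 16·I.
Solving for I: (1 + 16)·I equals the remaining terms, so I = (1/17)·(-exp(-t)*sin(4*t) - 4*exp(-t)*cos(4*t)).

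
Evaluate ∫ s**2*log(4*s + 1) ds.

Use integration by parts with u = log(4*s + 1), dv = s**2 ds.
Then du = 4/(4*s + 1) ds and v = s**3/3.

s**3*log(4*s + 1)/3 - s**3/9 + s**2/24 - s/48 + log(4*s + 1)/192 + C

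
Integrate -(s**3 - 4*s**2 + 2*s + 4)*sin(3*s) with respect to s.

s**3*cos(3*s)/3 - s**2*sin(3*s)/3 - 4*s**2*cos(3*s)/3 + 8*s*sin(3*s)/9 + 4*s*cos(3*s)/9 - 4*sin(3*s)/27 + 44*cos(3*s)/27 + C

Use integration by parts with u = s**3 - 4*s**2 + 2*s + 4, dv = -sin(3*s) ds, so v = cos(3*s)/3.
Apply parts 3 times (tabular method): alternate signs, differentiate u down to 0, integrate dv up.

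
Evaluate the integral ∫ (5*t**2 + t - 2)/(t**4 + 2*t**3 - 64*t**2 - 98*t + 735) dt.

Factor the denominator: (t - 7)*(t - 3)*(t + 5)*(t + 7).
Partial-fraction decomposition: -59/(70*(t + 7)) + 59/(96*(t + 5)) - 23/(160*(t - 3)) + 125/(336*(t - 7)).
Integrate each term: A/(t−a) contributes A·log|t−a|.

125*log(t - 7)/336 - 23*log(t - 3)/160 + 59*log(t + 5)/96 - 59*log(t + 7)/70 + C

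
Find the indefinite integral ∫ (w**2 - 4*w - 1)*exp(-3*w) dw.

(-9*w**2 + 30*w + 19)*exp(-3*w)/27 + C

Use integration by parts with u = w**2 - 4*w - 1, dv = exp(-3*w) dw, so v = -exp(-3*w)/3.
Apply parts 2 times (tabular method): alternate signs, differentiate u down to 0, integrate dv up.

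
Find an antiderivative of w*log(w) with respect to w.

w**2*log(w)/2 - w**2/4 + C

Use integration by parts with u = log(w), dv = w dw.
Then du = 1/w dw and v = w**2/2.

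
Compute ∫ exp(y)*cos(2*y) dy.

2*exp(y)*sin(2*y)/5 + exp(y)*cos(2*y)/5 + C

Let I denote the integral. Integrate by parts with u = cos(2*y), dv = exp(y) dy, so v = exp(y): I = exp(y)*cos(2*y) + 2·∫ exp(y)*sin(2*y) dy.
Apply parts again with u = sin(2*y), dv = exp(y) dy: ∫ exp(y)*sin(2*y) dy = exp(y)*sin(2*y) − 2·I. Substituting back brings back I: I = 2*exp(y)*sin(2*y) + exp(y)*cos(2*y) − 4·I.
Solving for I: (1 + 4)·I equals the remaining terms, so I = (1/5)·(2*exp(y)*sin(2*y) + exp(y)*cos(2*y)).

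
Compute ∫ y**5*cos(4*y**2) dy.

Let u = y², du = 2y dy; rewrite as (1/2)∫ u^2·cos(4u) du.
Now integrate by parts 2 times.

y**4*sin(4*y**2)/8 + y**2*cos(4*y**2)/16 - sin(4*y**2)/64 + C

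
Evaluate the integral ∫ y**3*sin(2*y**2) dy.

-y**2*cos(2*y**2)/4 + sin(2*y**2)/8 + C

Let u = y², du = 2y dy; rewrite as (1/2)∫ u^1·sin(2u) du.
Now integrate by parts 1 time.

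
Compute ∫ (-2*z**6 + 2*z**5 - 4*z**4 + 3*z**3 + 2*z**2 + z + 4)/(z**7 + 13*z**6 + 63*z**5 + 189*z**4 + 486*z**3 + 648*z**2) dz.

-log(z)/324 - 1165*log(z + 3)/243 + 357*log(z + 4)/25 - 57313*log(z + 6)/4860 + 314*log(z**2 + 9)/2025 - 52*atan(z/3)/6075 - 1/(162*z) + C

Factor the denominator: z**2*(z + 3)*(z + 4)*(z + 6)*(z**2 + 9).
Partial-fraction decomposition: 4*(157*z - 13)/(2025*(z**2 + 9)) - 57313/(4860*(z + 6)) + 357/(25*(z + 4)) - 1165/(243*(z + 3)) - 1/(324*z) + 1/(162*z**2).
Integrate each term; A/(z−a) gives A·log|z−a|; the (Bz+D)/(z²+p²) term gives a log and an atan.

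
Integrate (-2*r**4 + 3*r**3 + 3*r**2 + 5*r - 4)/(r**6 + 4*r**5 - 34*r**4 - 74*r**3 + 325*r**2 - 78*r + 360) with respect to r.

Factor the denominator: (r - 4)*(r - 3)*(r + 5)*(r + 6)*(r**2 + 1).
Partial-fraction decomposition: (27*r - 1864)/(81770*(r**2 + 1)) + 1583/(1665*(r + 6)) - 1579/(1872*(r + 5)) + 43/(720*(r - 3)) - 128/(765*(r - 4)).
Integrate each term; A/(r−a) gives A·log|r−a|; the (Br+D)/(r²+p²) term gives a log and an atan.

-128*log(r - 4)/765 + 43*log(r - 3)/720 - 1579*log(r + 5)/1872 + 1583*log(r + 6)/1665 + 27*log(r**2 + 1)/163540 - 932*atan(r)/40885 + C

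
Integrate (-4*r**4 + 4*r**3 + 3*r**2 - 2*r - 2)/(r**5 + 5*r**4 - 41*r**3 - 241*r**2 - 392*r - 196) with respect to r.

-8101*log(r - 7)/9072 + 5*log(r + 1)/48 + 3928*log(r + 2)/2025 - 10817*log(r + 7)/2100 + 82/(45*r + 90) + C

Factor the denominator: (r - 7)*(r + 1)*(r + 2)**2*(r + 7).
Partial-fraction decomposition: -10817/(2100*(r + 7)) + 3928/(2025*(r + 2)) - 82/(45*(r + 2)**2) + 5/(48*(r + 1)) - 8101/(9072*(r - 7)).
Integrate each term; A/(r−a) gives A·log|r−a|; A/(r−a)² gives −A/(r−a).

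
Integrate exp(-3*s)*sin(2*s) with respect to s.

Let I denote the integral. Integrate by parts with u = sin(2*s), dv = exp(-3*s) ds, so v = -exp(-3*s)/3: I = -exp(-3*s)*sin(2*s)/3 + (2/3)·∫ exp(-3*s)*cos(2*s) ds.
Apply parts again with u = cos(2*s), dv = exp(-3*s) ds: ∫ exp(-3*s)*cos(2*s) ds = -exp(-3*s)*cos(2*s)/3 − (2/3)·I. Substituting back brings back I: I = -exp(-3*s)*sin(2*s)/3 - 2*exp(-3*s)*cos(2*s)/9 − (4/9)·I.
Solving for I: (1 + 4/9)·I equals the remaining terms, so I = (9/13)·(-exp(-3*s)*sin(2*s)/3 - 2*exp(-3*s)*cos(2*s)/9).

-3*exp(-3*s)*sin(2*s)/13 - 2*exp(-3*s)*cos(2*s)/13 + C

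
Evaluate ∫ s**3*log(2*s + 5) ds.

s**4*log(2*s + 5)/4 - s**4/16 + 5*s**3/24 - 25*s**2/32 + 125*s/32 - 625*log(2*s + 5)/64 + C

Use integration by parts with u = log(2*s + 5), dv = s**3 ds.
Then du = 2/(2*s + 5) ds and v = s**4/4.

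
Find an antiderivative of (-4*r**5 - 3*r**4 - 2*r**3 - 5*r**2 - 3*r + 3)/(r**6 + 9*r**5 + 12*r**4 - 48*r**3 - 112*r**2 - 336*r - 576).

-88*log(r - 3)/273 - 17*log(r + 2)/64 + 3391*log(r + 4)/560 - 9163*log(r + 6)/960 + 161*log(r**2 + 4)/4160 + 101*atan(r/2)/520 + C

Factor the denominator: (r - 3)*(r + 2)*(r + 4)*(r + 6)*(r**2 + 4).
Partial-fraction decomposition: (161*r + 808)/(2080*(r**2 + 4)) - 9163/(960*(r + 6)) + 3391/(560*(r + 4)) - 17/(64*(r + 2)) - 88/(273*(r - 3)).
Integrate each term; A/(r−a) gives A·log|r−a|; the (Br+D)/(r²+p²) term gives a log and an atan.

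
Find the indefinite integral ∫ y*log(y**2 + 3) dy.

y**2*log(y**2 + 3)/2 - y**2/2 + 3*log(y**2 + 3)/2 + C

Let u = y**2 + 3, so du = (2*y) dy.
The integral becomes (1/2)·∫ log(u) du; integrate by parts with u′=log(u), dv′=du.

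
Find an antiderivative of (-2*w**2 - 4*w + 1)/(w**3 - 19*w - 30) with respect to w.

Factor the denominator: (w - 5)*(w + 2)*(w + 3).
Partial-fraction decomposition: -5/(8*(w + 3)) - 1/(7*(w + 2)) - 69/(56*(w - 5)).
Integrate each term: A/(w−a) contributes A·log|w−a|.

-69*log(w - 5)/56 - log(w + 2)/7 - 5*log(w + 3)/8 + C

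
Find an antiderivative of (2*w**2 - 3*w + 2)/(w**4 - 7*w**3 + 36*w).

Factor the denominator: w*(w - 6)*(w - 3)*(w + 2).
Partial-fraction decomposition: -1/(5*(w + 2)) - 11/(45*(w - 3)) + 7/(18*(w - 6)) + 1/(18*w).
Integrate each term: A/(w−a) contributes A·log|w−a|.

log(w)/18 + 7*log(w - 6)/18 - 11*log(w - 3)/45 - log(w + 2)/5 + C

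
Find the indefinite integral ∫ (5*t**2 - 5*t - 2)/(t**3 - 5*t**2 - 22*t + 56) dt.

Factor the denominator: (t - 7)*(t - 2)*(t + 4).
Partial-fraction decomposition: 49/(33*(t + 4)) - 4/(15*(t - 2)) + 208/(55*(t - 7)).
Integrate each term: A/(t−a) contributes A·log|t−a|.

208*log(t - 7)/55 - 4*log(t - 2)/15 + 49*log(t + 4)/33 + C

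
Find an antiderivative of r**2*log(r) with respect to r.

r**3*log(r)/3 - r**3/9 + C

Use integration by parts with u = log(r), dv = r**2 dr.
Then du = 1/r dr and v = r**3/3.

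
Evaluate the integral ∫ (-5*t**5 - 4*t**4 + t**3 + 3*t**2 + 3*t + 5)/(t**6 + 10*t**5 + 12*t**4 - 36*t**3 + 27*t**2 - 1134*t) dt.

Factor the denominator: t*(t - 3)*(t + 6)*(t + 7)*(t**2 + 9).
Partial-fraction decomposition: -(359*t - 2890)/(1566*(t**2 + 9)) - 74219/(4060*(t + 7)) + 6715/(486*(t + 6)) - 1471/(4860*(t - 3)) - 5/(1134*t).
Integrate each term; A/(t−a) gives A·log|t−a|; the (Bt+D)/(t²+p²) term gives a log and an atan.

-5*log(t)/1134 - 1471*log(t - 3)/4860 + 6715*log(t + 6)/486 - 74219*log(t + 7)/4060 - 359*log(t**2 + 9)/3132 + 1445*atan(t/3)/2349 + C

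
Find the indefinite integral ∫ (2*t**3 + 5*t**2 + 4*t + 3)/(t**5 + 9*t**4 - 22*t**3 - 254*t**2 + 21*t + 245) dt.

199*log(t - 5)/1728 - 7*log(t - 1)/256 + log(t + 1)/216 - 71*log(t + 7)/768 - 233/(288*t + 2016) + C

Factor the denominator: (t - 5)*(t - 1)*(t + 1)*(t + 7)**2.
Partial-fraction decomposition: -71/(768*(t + 7)) + 233/(288*(t + 7)**2) + 1/(216*(t + 1)) - 7/(256*(t - 1)) + 199/(1728*(t - 5)).
Integrate each term; A/(t−a) gives A·log|t−a|; A/(t−a)² gives −A/(t−a).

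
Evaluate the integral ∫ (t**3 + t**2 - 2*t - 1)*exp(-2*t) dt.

(-4*t**3 - 10*t**2 - 2*t + 3)*exp(-2*t)/8 + C

Use integration by parts with u = t**3 + t**2 - 2*t - 1, dv = exp(-2*t) dt, so v = -exp(-2*t)/2.
Apply parts 3 times (tabular method): alternate signs, differentiate u down to 0, integrate dv up.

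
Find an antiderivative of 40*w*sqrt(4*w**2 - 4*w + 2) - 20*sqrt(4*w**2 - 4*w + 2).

Let u = 4*w**2 - 4*w + 2, so du = (8*w - 4) dw.
Rewriting, the integral becomes 5·∫ √u du = 5·(2/3)u^(3/2).
Substituting back, u = 4*w**2 - 4*w + 2.

10*(4*w**2 - 4*w + 2)**(3/2)/3 + C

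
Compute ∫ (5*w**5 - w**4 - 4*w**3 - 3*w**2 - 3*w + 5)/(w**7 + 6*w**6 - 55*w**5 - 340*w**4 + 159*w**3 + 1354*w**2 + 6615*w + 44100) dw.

80099*log(w - 7)/350784 - 4553*log(w - 4)/66825 + 9812059*log(w + 5)/4494528 - 85185*log(w + 7)/35728 + 17157*log(w**2 + 9)/838100 + 43531*atan(w/3)/2514300 + 15805/(7344*w + 36720) + C

Factor the denominator: (w - 7)*(w - 4)*(w + 5)**2*(w + 7)*(w**2 + 9).
Partial-fraction decomposition: (34314*w + 43531)/(838100*(w**2 + 9)) - 85185/(35728*(w + 7)) + 9812059/(4494528*(w + 5)) - 15805/(7344*(w + 5)**2) - 4553/(66825*(w - 4)) + 80099/(350784*(w - 7)).
Integrate each term; A/(w−a) gives A·log|w−a|; the (Bw+D)/(w²+p²) term gives a log and an atan.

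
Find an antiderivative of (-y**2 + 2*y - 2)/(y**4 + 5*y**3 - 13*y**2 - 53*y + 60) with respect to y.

Factor the denominator: (y - 3)*(y - 1)*(y + 4)*(y + 5).
Partial-fraction decomposition: 37/(48*(y + 5)) - 26/(35*(y + 4)) + 1/(60*(y - 1)) - 5/(112*(y - 3)).
Integrate each term: A/(y−a) contributes A·log|y−a|.

-5*log(y - 3)/112 + log(y - 1)/60 - 26*log(y + 4)/35 + 37*log(y + 5)/48 + C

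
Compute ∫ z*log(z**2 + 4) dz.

Let u = z**2 + 4, so du = (2*z) dz.
The integral becomes (1/2)·∫ log(u) du; integrate by parts with u′=log(u), dv′=du.

z**2*log(z**2 + 4)/2 - z**2/2 + 2*log(z**2 + 4) + C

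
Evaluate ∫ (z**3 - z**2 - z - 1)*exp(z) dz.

Use integration by parts with u = z**3 - z**2 - z - 1, dv = exp(z) dz, so v = exp(z).
Apply parts 3 times (tabular method): alternate signs, differentiate u down to 0, integrate dv up.

(z**3 - 4*z**2 + 7*z - 8)*exp(z) + C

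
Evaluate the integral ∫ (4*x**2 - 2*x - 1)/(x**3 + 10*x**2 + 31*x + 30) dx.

19*log(x + 2)/3 - 41*log(x + 3)/2 + 109*log(x + 5)/6 + C

Factor the denominator: (x + 2)*(x + 3)*(x + 5).
Partial-fraction decomposition: 109/(6*(x + 5)) - 41/(2*(x + 3)) + 19/(3*(x + 2)).
Integrate each term: A/(x−a) contributes A·log|x−a|.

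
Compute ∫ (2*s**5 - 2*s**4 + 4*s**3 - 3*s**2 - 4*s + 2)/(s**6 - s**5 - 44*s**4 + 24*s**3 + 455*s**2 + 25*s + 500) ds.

Factor the denominator: (s - 5)**2*(s + 4)*(s + 5)*(s**2 + 1).
Partial-fraction decomposition: -3*(43*s - 19)/(11492*(s**2 + 1)) + 8053/(2600*(s + 5)) - 2846/(1377*(s + 4)) + 2685041/(2737800*(s - 5)) + 5407/(2340*(s - 5)**2).
Integrate each term; A/(s−a) gives A·log|s−a|; the (Bs+D)/(s²+p²) term gives a log and an atan.

2685041*log(s - 5)/2737800 - 2846*log(s + 4)/1377 + 8053*log(s + 5)/2600 - 129*log(s**2 + 1)/22984 + 57*atan(s)/11492 - 5407/(2340*s - 11700) + C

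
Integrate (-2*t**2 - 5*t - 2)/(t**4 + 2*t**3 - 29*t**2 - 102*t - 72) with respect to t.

Factor the denominator: (t - 6)*(t + 1)*(t + 3)*(t + 4).
Partial-fraction decomposition: 7/(15*(t + 4)) - 5/(18*(t + 3)) - 1/(42*(t + 1)) - 52/(315*(t - 6)).
Integrate each term: A/(t−a) contributes A·log|t−a|.

-52*log(t - 6)/315 - log(t + 1)/42 - 5*log(t + 3)/18 + 7*log(t + 4)/15 + C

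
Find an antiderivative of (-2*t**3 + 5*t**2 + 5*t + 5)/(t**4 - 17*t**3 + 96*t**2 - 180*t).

-log(t)/36 + 613*log(t - 6)/36 - 19*log(t - 5) + 217/(6*t - 36) + C

Factor the denominator: t*(t - 6)**2*(t - 5).
Partial-fraction decomposition: -19/(t - 5) + 613/(36*(t - 6)) - 217/(6*(t - 6)**2) - 1/(36*t).
Integrate each term; A/(t−a) gives A·log|t−a|; A/(t−a)² gives −A/(t−a).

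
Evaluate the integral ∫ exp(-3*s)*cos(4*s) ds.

Let I denote the integral. Integrate by parts with u = cos(4*s), dv = exp(-3*s) ds, so v = -exp(-3*s)/3: I = -exp(-3*s)*cos(4*s)/3 − (4/3)·∫ exp(-3*s)*sin(4*s) ds.
Apply parts again with u = sin(4*s), dv = exp(-3*s) ds: ∫ exp(-3*s)*sin(4*s) ds = -exp(-3*s)*sin(4*s)/3 + (4/3)·I. Substituting back brings back I: I = 4*exp(-3*s)*sin(4*s)/9 - exp(-3*s)*cos(4*s)/3 − (16/9)·I.
Solving for I: (1 + 16/9)·I equals the remaining terms, so I = (9/25)·(4*exp(-3*s)*sin(4*s)/9 - exp(-3*s)*cos(4*s)/3).

4*exp(-3*s)*sin(4*s)/25 - 3*exp(-3*s)*cos(4*s)/25 + C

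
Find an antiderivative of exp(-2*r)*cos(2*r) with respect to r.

Let I denote the integral. Integrate by parts with u = cos(2*r), dv = exp(-2*r) dr, so v = -exp(-2*r)/2: I = -exp(-2*r)*cos(2*r)/2 − ∫ exp(-2*r)*sin(2*r) dr.
Apply parts again with u = sin(2*r), dv = exp(-2*r) dr: ∫ exp(-2*r)*sin(2*r) dr = -exp(-2*r)*sin(2*r)/2 + I. Substituting back brings back I: I = exp(-2*r)*sin(2*r)/2 - exp(-2*r)*cos(2*r)/2 − I.
Solving for I: (1 + 1)·I equals the remaining terms, so I = (1/2)·(exp(-2*r)*sin(2*r)/2 - exp(-2*r)*cos(2*r)/2).

exp(-2*r)*sin(2*r)/4 - exp(-2*r)*cos(2*r)/4 + C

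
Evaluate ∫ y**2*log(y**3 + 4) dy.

y**3*log(y**3 + 4)/3 - y**3/3 + 4*log(y**3 + 4)/3 + C

Let u = y**3 + 4, so du = (3*y**2) dy.
The integral becomes (1/3)·∫ log(u) du; integrate by parts with u′=log(u), dv′=du.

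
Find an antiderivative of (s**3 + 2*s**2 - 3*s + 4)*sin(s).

Use integration by parts with u = s**3 + 2*s**2 - 3*s + 4, dv = sin(s) ds, so v = -cos(s).
Apply parts 3 times (tabular method): alternate signs, differentiate u down to 0, integrate dv up.

-s**3*cos(s) + 3*s**2*sin(s) - 2*s**2*cos(s) + 4*s*sin(s) + 9*s*cos(s) - 9*sin(s) + C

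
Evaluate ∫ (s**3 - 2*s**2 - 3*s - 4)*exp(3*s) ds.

(3*s**3 - 9*s**2 - 3*s - 11)*exp(3*s)/9 + C

Use integration by parts with u = s**3 - 2*s**2 - 3*s - 4, dv = exp(3*s) ds, so v = exp(3*s)/3.
Apply parts 3 times (tabular method): alternate signs, differentiate u down to 0, integrate dv up.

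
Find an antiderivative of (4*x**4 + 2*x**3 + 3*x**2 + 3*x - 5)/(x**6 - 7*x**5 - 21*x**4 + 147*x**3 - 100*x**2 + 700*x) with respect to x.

-log(x)/140 + 10453*log(x - 7)/8904 - 567*log(x - 5)/580 - 461*log(x + 5)/3480 - 349*log(x**2 + 4)/12296 + 6*atan(x/2)/1537 + C

Factor the denominator: x*(x - 7)*(x - 5)*(x + 5)*(x**2 + 4).
Partial-fraction decomposition: -(349*x - 48)/(6148*(x**2 + 4)) - 461/(3480*(x + 5)) - 567/(580*(x - 5)) + 10453/(8904*(x - 7)) - 1/(140*x).
Integrate each term; A/(x−a) gives A·log|x−a|; the (Bx+D)/(x²+p²) term gives a log and an atan.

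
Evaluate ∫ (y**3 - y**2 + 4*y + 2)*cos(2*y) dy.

Use integration by parts with u = y**3 - y**2 + 4*y + 2, dv = cos(2*y) dy, so v = sin(2*y)/2.
Apply parts 3 times (tabular method): alternate signs, differentiate u down to 0, integrate dv up.

y**3*sin(2*y)/2 - y**2*sin(2*y)/2 + 3*y**2*cos(2*y)/4 + 5*y*sin(2*y)/4 - y*cos(2*y)/2 + 5*sin(2*y)/4 + 5*cos(2*y)/8 + C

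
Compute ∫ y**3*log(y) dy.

Use integration by parts with u = log(y), dv = y**3 dy.
Then du = 1/y dy and v = y**4/4.

y**4*log(y)/4 - y**4/16 + C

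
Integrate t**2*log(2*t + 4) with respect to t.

Use integration by parts with u = log(2*t + 4), dv = t**2 dt.
Then du = 2/(2*t + 4) dt and v = t**3/3.

t**3*log(2*t + 4)/3 - t**3/9 + t**2/3 - 4*t/3 + 8*log(t + 2)/3 + C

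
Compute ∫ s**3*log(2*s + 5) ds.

s**4*log(2*s + 5)/4 - s**4/16 + 5*s**3/24 - 25*s**2/32 + 125*s/32 - 625*log(2*s + 5)/64 + C

Use integration by parts with u = log(2*s + 5), dv = s**3 ds.
Then du = 2/(2*s + 5) ds and v = s**4/4.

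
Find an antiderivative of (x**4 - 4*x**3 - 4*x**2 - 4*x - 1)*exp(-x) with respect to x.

Use integration by parts with u = x**4 - 4*x**3 - 4*x**2 - 4*x - 1, dv = exp(-x) dx, so v = -exp(-x).
Apply parts 4 times (tabular method): alternate signs, differentiate u down to 0, integrate dv up.

(-x**4 + 4*x**2 + 12*x + 13)*exp(-x) + C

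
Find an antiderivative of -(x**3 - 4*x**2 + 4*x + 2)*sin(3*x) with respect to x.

Use integration by parts with u = x**3 - 4*x**2 + 4*x + 2, dv = -sin(3*x) dx, so v = cos(3*x)/3.
Apply parts 3 times (tabular method): alternate signs, differentiate u down to 0, integrate dv up.

x**3*cos(3*x)/3 - x**2*sin(3*x)/3 - 4*x**2*cos(3*x)/3 + 8*x*sin(3*x)/9 + 10*x*cos(3*x)/9 - 10*sin(3*x)/27 + 26*cos(3*x)/27 + C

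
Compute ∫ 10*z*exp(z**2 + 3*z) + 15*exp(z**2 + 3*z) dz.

Let u = z**2 + 3*z, so du = (2*z + 3) dz.
Rewriting, the integral becomes 5·∫ e^u du = 5·e^u.
Substituting back, u = z**2 + 3*z.

5*exp(z**2 + 3*z) + C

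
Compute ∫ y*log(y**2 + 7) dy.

Let u = y**2 + 7, so du = (2*y) dy.
The integral becomes (1/2)·∫ log(u) du; integrate by parts with u′=log(u), dv′=du.

y**2*log(y**2 + 7)/2 - y**2/2 + 7*log(y**2 + 7)/2 + C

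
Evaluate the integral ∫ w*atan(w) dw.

Use integration by parts with u = arctan(w), dv = w dw.
Then du = 1/(w**2 + 1) dw.

w**2*atan(w)/2 - w/2 + atan(w)/2 + C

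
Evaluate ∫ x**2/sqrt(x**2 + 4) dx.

x*sqrt(x**2 + 4)/2 - 2*log(x + sqrt(x**2 + 4)) + C

Substitute x = 2·tan(θ), so dx = 2·sec(θ)^2 dθ and the radical becomes sqrt(x**2 + 4) = 2·sec(θ) by the Pythagorean identity.
Integrate the resulting trig expression in θ, then back-substitute tan(θ) = x/2, sec(θ) = sqrt(x**2 + 4)/2 (absorbing any constant into C).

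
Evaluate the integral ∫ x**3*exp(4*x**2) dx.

(4*x**2 - 1)*exp(4*x**2)/32 + C

Let u = x², du = 2x dx; rewrite as (1/2)∫ u^1·exp(4u) du.
Now integrate by parts 1 time.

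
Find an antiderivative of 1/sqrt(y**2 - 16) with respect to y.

log(y + sqrt(y**2 - 16)) + C

Substitute y = 4·sec(θ), so dy = 4·sec(θ)*tan(θ) dθ and the radical becomes sqrt(y**2 - 16) = 4·tan(θ) by the Pythagorean identity.
Integrate the resulting trig expression in θ, then back-substitute sec(θ) = y/4, tan(θ) = sqrt(y**2 - 16)/4 (absorbing any constant into C).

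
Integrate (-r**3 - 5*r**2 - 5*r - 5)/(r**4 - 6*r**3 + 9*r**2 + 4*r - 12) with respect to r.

-23*log(r - 3) + 197*log(r - 2)/9 + log(r + 1)/9 - 43/(3*r - 6) + C

Factor the denominator: (r - 3)*(r - 2)**2*(r + 1).
Partial-fraction decomposition: 1/(9*(r + 1)) + 197/(9*(r - 2)) + 43/(3*(r - 2)**2) - 23/(r - 3).
Integrate each term; A/(r−a) gives A·log|r−a|; A/(r−a)² gives −A/(r−a).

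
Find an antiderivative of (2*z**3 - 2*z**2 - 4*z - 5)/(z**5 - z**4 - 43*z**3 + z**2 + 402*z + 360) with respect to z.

331*log(z - 6)/1386 - 5*log(z - 4)/42 - log(z + 1)/56 + 65*log(z + 3)/252 - 95*log(z + 5)/264 + C

Factor the denominator: (z - 6)*(z - 4)*(z + 1)*(z + 3)*(z + 5).
Partial-fraction decomposition: -95/(264*(z + 5)) + 65/(252*(z + 3)) - 1/(56*(z + 1)) - 5/(42*(z - 4)) + 331/(1386*(z - 6)).
Integrate each term: A/(z−a) contributes A·log|z−a|.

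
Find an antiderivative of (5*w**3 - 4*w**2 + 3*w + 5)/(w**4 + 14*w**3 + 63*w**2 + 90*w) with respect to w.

log(w)/18 + 175*log(w + 3)/18 - 147*log(w + 5)/2 + 1237*log(w + 6)/18 + C

Factor the denominator: w*(w + 3)*(w + 5)*(w + 6).
Partial-fraction decomposition: 1237/(18*(w + 6)) - 147/(2*(w + 5)) + 175/(18*(w + 3)) + 1/(18*w).
Integrate each term: A/(w−a) contributes A·log|w−a|.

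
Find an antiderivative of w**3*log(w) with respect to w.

Use integration by parts with u = log(w), dv = w**3 dw.
Then du = 1/w dw and v = w**4/4.

w**4*log(w)/4 - w**4/16 + C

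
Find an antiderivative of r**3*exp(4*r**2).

(4*r**2 - 1)*exp(4*r**2)/32 + C

Let u = r², du = 2r dr; rewrite as (1/2)∫ u^1·exp(4u) du.
Now integrate by parts 1 time.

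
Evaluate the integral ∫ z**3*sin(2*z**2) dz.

Let u = z², du = 2z dz; rewrite as (1/2)∫ u^1·sin(2u) du.
Now integrate by parts 1 time.

-z**2*cos(2*z**2)/4 + sin(2*z**2)/8 + C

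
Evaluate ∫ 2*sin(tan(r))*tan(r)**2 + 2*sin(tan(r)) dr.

Let u = tan(r), so du = (tan(r)**2 + 1) dr.
Rewriting, the integral becomes 2·∫ sin(u) du = 2·-cos(u).
Substituting back, u = tan(r).

-2*cos(tan(r)) + C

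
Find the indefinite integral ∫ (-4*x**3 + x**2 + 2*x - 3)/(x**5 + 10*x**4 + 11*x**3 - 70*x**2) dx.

Factor the denominator: x**2*(x - 2)*(x + 5)*(x + 7).
Partial-fraction decomposition: 78/(49*(x + 7)) - 256/(175*(x + 5)) - 3/(28*(x - 2)) - 107/(4900*x) + 3/(70*x**2).
Integrate each term; A/(x−a) gives A·log|x−a|; A/(x−a)² gives −A/(x−a).

-107*log(x)/4900 - 3*log(x - 2)/28 - 256*log(x + 5)/175 + 78*log(x + 7)/49 - 3/(70*x) + C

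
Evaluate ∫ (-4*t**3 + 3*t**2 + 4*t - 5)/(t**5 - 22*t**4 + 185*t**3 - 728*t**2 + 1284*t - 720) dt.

Factor the denominator: (t - 6)**2*(t - 5)*(t - 4)*(t - 1).
Partial-fraction decomposition: -1/(150*(t - 1)) + 197/(12*(t - 4)) - 205/(2*(t - 5)) + 8609/(100*(t - 6)) - 737/(10*(t - 6)**2).
Integrate each term; A/(t−a) gives A·log|t−a|; A/(t−a)² gives −A/(t−a).

8609*log(t - 6)/100 - 205*log(t - 5)/2 + 197*log(t - 4)/12 - log(t - 1)/150 + 737/(10*t - 60) + C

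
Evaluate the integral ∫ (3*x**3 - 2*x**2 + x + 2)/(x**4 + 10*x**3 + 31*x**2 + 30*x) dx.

log(x)/15 + 16*log(x + 2)/3 - 50*log(x + 3)/3 + 214*log(x + 5)/15 + C

Factor the denominator: x*(x + 2)*(x + 3)*(x + 5).
Partial-fraction decomposition: 214/(15*(x + 5)) - 50/(3*(x + 3)) + 16/(3*(x + 2)) + 1/(15*x).
Integrate each term: A/(x−a) contributes A·log|x−a|.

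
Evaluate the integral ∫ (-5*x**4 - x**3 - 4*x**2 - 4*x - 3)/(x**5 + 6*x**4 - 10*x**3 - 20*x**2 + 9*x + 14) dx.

-115*log(x - 2)/81 + 17*log(x - 1)/32 + 49*log(x + 1)/108 - 11833*log(x + 7)/2592 + 7/(36*x + 36) + C

Factor the denominator: (x - 2)*(x - 1)*(x + 1)**2*(x + 7).
Partial-fraction decomposition: -11833/(2592*(x + 7)) + 49/(108*(x + 1)) - 7/(36*(x + 1)**2) + 17/(32*(x - 1)) - 115/(81*(x - 2)).
Integrate each term; A/(x−a) gives A·log|x−a|; A/(x−a)² gives −A/(x−a).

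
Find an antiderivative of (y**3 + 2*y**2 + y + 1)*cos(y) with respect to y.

Use integration by parts with u = y**3 + 2*y**2 + y + 1, dv = cos(y) dy, so v = sin(y).
Apply parts 3 times (tabular method): alternate signs, differentiate u down to 0, integrate dv up.

y**3*sin(y) + 2*y**2*sin(y) + 3*y**2*cos(y) - 5*y*sin(y) + 4*y*cos(y) - 3*sin(y) - 5*cos(y) + C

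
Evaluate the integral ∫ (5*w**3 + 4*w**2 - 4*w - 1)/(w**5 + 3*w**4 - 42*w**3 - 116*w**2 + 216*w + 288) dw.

1199*log(w - 6)/3360 - 47*log(w - 2)/576 + 2*log(w + 1)/315 + 241*log(w + 4)/360 - 913*log(w + 6)/960 + C

Factor the denominator: (w - 6)*(w - 2)*(w + 1)*(w + 4)*(w + 6).
Partial-fraction decomposition: -913/(960*(w + 6)) + 241/(360*(w + 4)) + 2/(315*(w + 1)) - 47/(576*(w - 2)) + 1199/(3360*(w - 6)).
Integrate each term: A/(w−a) contributes A·log|w−a|.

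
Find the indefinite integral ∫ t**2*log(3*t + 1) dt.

t**3*log(3*t + 1)/3 - t**3/9 + t**2/18 - t/27 + log(3*t + 1)/81 + C

Use integration by parts with u = log(3*t + 1), dv = t**2 dt.
Then du = 3/(3*t + 1) dt and v = t**3/3.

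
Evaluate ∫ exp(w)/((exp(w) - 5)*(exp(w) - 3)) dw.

Let u = e^w, du = e^w dw.
The integral becomes ∫ du/((u-5)(u-3)); decompose into partial fractions.

log(exp(w) - 5)/2 - log(exp(w) - 3)/2 + C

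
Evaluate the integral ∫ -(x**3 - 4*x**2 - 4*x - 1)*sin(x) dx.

x**3*cos(x) - 3*x**2*sin(x) - 4*x**2*cos(x) + 8*x*sin(x) - 10*x*cos(x) + 10*sin(x) + 7*cos(x) + C

Use integration by parts with u = x**3 - 4*x**2 - 4*x - 1, dv = -sin(x) dx, so v = cos(x).
Apply parts 3 times (tabular method): alternate signs, differentiate u down to 0, integrate dv up.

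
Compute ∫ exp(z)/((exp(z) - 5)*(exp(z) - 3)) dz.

Let u = e^z, du = e^z dz.
The integral becomes ∫ du/((u-3)(u-5)); decompose into partial fractions.

log(exp(z) - 5)/2 - log(exp(z) - 3)/2 + C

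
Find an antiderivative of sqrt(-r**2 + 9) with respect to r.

r*sqrt(-r**2 + 9)/2 + 9*asin(r/3)/2 + C

Substitute r = 3·sin(θ), so dr = 3·cos(θ) dθ and the radical becomes sqrt(-r**2 + 9) = 3·cos(θ) by the Pythagorean identity.
Integrate the resulting trig expression in θ, then back-substitute θ = asin(r/3), sin(θ) = r/3, cos(θ) = sqrt(-r**2 + 9)/3 (absorbing any constant into C).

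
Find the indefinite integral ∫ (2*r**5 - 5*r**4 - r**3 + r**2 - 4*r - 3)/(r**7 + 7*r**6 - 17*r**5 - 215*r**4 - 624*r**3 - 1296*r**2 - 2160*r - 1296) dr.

197*log(r - 6)/6048 + log(r + 1)/175 + 4469*log(r + 3)/4563 - 7253*log(r + 6)/7200 - 349*log(r**2 + 4)/67600 - 3061*atan(r/2)/67600 + 47/(39*r + 117) + C

Factor the denominator: (r - 6)*(r + 1)*(r + 3)**2*(r + 6)*(r**2 + 4).
Partial-fraction decomposition: -(349*r + 3061)/(33800*(r**2 + 4)) - 7253/(7200*(r + 6)) + 4469/(4563*(r + 3)) - 47/(39*(r + 3)**2) + 1/(175*(r + 1)) + 197/(6048*(r - 6)).
Integrate each term; A/(r−a) gives A·log|r−a|; the (Br+D)/(r²+p²) term gives a log and an atan.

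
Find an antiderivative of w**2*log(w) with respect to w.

Use integration by parts with u = log(w), dv = w**2 dw.
Then du = 1/w dw and v = w**3/3.

w**3*log(w)/3 - w**3/9 + C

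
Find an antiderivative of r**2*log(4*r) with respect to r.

Use integration by parts with u = log(4*r), dv = r**2 dr.
Then du = 1/r dr and v = r**3/3.

r**3*(log(r) + 2*log(2))/3 - r**3/9 + C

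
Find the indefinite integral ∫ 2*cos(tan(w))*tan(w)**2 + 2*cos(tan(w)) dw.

Let u = tan(w), so du = (tan(w)**2 + 1) dw.
Rewriting, the integral becomes 2·∫ cos(u) du = 2·sin(u).
Substituting back, u = tan(w).

2*sin(tan(w)) + C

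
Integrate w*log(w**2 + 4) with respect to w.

Let u = w**2 + 4, so du = (2*w) dw.
The integral becomes (1/2)·∫ log(u) du; integrate by parts with u′=log(u), dv′=du.

w**2*log(w**2 + 4)/2 - w**2/2 + 2*log(w**2 + 4) + C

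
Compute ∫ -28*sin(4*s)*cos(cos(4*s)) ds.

7*sin(cos(4*s)) + C

Let u = cos(4*s), so du = (-4*sin(4*s)) ds.
Rewriting, the integral becomes 7·∫ cos(u) du = 7·sin(u).
Substituting back, u = cos(4*s).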